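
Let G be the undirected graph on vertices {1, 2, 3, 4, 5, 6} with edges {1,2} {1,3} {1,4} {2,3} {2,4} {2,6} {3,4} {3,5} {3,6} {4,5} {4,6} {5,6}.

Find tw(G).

3

A width-3 tree decomposition is:
Bags: B1 = {3, 4, 5, 6}  B2 = {2, 3, 4, 6}  B3 = {1, 2, 3, 4}
Tree: B1–B2, B2–B3
Every bag has size at most 4, so the width is 4 − 1 = 3 and tw(G) ≤ 3. On the other hand G contains the 4-clique {1, 2, 3, 4}. A clique must lie in a single bag of any decomposition, so no decomposition can have width below 3. Hence tw(G) = 3 exactly.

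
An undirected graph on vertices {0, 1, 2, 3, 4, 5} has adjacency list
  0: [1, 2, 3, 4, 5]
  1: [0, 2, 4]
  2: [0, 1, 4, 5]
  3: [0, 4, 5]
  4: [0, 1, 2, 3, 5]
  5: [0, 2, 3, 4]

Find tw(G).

3

A width-3 tree decomposition is:
Bags: B1 = {0, 3, 4, 5}  B2 = {0, 2, 4, 5}  B3 = {0, 1, 2, 4}
Tree: B1–B2, B2–B3
Each bag holds 4 vertices, so the decomposition has width 3, which upper-bounds the treewidth. For the lower bound, the 4 vertices {0, 1, 2, 4} are pairwise adjacent, and any tree decomposition puts a clique entirely inside one bag — forcing width ≥ 3. Hence tw(G) = 3 exactly.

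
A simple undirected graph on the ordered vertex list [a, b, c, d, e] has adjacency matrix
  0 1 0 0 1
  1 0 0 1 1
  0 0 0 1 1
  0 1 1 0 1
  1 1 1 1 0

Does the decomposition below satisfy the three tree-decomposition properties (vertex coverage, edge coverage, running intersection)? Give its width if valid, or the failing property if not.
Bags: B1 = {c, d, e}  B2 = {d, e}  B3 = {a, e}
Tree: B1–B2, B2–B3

No — vertex b appears in no bag.

A tree decomposition must satisfy three properties: every vertex lies in some bag; for every edge, both endpoints lie together in some bag; and for every vertex, the bags containing it form a connected subtree. Here vertex b appears in no bag, so the decomposition is invalid.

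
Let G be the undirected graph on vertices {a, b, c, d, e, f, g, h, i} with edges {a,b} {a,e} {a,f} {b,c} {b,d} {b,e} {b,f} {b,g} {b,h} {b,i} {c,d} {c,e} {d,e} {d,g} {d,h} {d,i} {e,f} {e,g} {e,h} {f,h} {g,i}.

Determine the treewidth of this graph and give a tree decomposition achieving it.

Treewidth 3.
One optimal decomposition is:
Bags: B1 = {b, e, f, h}  B2 = {b, d, e, h}  B3 = {b, c, d, e}  B4 = {a, b, e, f}  B5 = {b, d, e, g}  B6 = {b, d, g, i}
Tree: B1–B2, B2–B3, B1–B4, B3–B5, B5–B6

The largest bag has 4 vertices, giving width 3; this decomposition certifies tw(G) ≤ 3. On the other hand G contains the 4-clique {b, d, e, g}. A clique must lie in a single bag of any decomposition, so no decomposition can have width below 3. Hence tw(G) = 3 exactly.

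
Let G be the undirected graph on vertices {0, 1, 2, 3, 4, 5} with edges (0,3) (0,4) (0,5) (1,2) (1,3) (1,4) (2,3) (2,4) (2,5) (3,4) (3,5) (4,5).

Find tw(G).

3

A width-3 tree decomposition is:
Bags: B1 = {2, 3, 4, 5}  B2 = {1, 2, 3, 4}  B3 = {0, 3, 4, 5}
Tree: B1–B2, B1–B3
Every bag has size at most 4, so the width is 4 − 1 = 3 and tw(G) ≤ 3. On the other hand G contains the 4-clique {0, 3, 4, 5}. A clique must lie in a single bag of any decomposition, so no decomposition can have width below 3. Hence tw(G) = 3 exactly.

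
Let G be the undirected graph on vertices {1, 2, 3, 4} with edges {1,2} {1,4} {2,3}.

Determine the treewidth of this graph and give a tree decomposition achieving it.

Treewidth 1.
One optimal decomposition is:
Bags: B1 = {2, 3}  B2 = {1, 2}  B3 = {1, 4}
Tree: B1–B2, B2–B3

Every bag has size at most 2, so the width is 2 − 1 = 1 and tw(G) ≤ 1. G has an edge, so its treewidth is at least 1. Hence tw(G) = 1 exactly.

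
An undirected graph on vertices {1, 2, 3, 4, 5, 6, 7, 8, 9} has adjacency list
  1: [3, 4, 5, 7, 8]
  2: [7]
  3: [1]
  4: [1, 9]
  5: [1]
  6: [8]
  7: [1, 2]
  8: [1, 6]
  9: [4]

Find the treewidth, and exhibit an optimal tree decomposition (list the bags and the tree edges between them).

The largest bag has 2 vertices, giving width 1; this decomposition certifies tw(G) ≤ 1. G has an edge, so its treewidth is at least 1. Therefore the treewidth is 1.

Treewidth 1.
One such decomposition:
Bags: B1 = {1, 8}  B2 = {1, 5}  B3 = {6, 8}  B4 = {1, 3}  B5 = {1, 4}  B6 = {4, 9}  B7 = {1, 7}  B8 = {2, 7}
Tree: B1–B2, B1–B3, B1–B4, B4–B5, B5–B6, B4–B7, B7–B8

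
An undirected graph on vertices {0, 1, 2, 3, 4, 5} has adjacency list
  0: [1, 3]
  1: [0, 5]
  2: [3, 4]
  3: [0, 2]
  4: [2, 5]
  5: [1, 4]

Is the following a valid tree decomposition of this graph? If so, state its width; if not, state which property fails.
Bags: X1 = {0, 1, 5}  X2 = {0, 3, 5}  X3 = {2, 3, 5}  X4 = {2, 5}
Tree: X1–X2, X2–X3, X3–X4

No — vertex 4 appears in no bag.

A tree decomposition must satisfy three properties: every vertex lies in some bag; for every edge, both endpoints lie together in some bag; and for every vertex, the bags containing it form a connected subtree. Here vertex 4 appears in no bag, so the decomposition is invalid.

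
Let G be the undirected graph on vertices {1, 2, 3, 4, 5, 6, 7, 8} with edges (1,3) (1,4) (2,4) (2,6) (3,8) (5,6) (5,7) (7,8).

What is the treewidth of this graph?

2

A width-2 tree decomposition is:
Bags: B1 = {5, 6, 7}  B2 = {6, 7, 8}  B3 = {3, 6, 8}  B4 = {1, 3, 6}  B5 = {1, 4, 6}  B6 = {2, 4, 6}
Tree: B1–B2, B2–B3, B3–B4, B4–B5, B5–B6
The largest bag has 3 vertices, giving width 2; this decomposition certifies tw(G) ≤ 2. For the lower bound, G contains the cycle 6–5–7–8–3–1–4–2–6, so G is not a forest; only forests have treewidth ≤ 1, hence tw(G) ≥ 2. The upper and lower bounds meet at 2, so that is the treewidth.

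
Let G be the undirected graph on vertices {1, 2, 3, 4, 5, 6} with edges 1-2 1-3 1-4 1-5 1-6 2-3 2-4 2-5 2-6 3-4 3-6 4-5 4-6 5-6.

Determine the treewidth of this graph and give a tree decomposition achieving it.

Treewidth 4.
One such decomposition:
Bags: B1 = {1, 2, 4, 5, 6}  B2 = {1, 2, 3, 4, 6}
Tree: B1–B2

Each bag holds 5 vertices, so the decomposition has width 4, which upper-bounds the treewidth. On the other hand G contains the 5-clique {1, 2, 3, 4, 6}. A clique must lie in a single bag of any decomposition, so no decomposition can have width below 4. Combining the bounds, tw(G) = 4.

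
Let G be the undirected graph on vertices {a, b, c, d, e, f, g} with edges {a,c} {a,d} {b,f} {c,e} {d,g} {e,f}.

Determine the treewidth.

1

A width-1 tree decomposition is:
Bags: B1 = {b, f}  B2 = {e, f}  B3 = {c, e}  B4 = {a, c}  B5 = {a, d}  B6 = {d, g}
Tree: B1–B2, B2–B3, B3–B4, B4–B5, B5–B6
The largest bag has 2 vertices, giving width 1; this decomposition certifies tw(G) ≤ 1. Since G has at least one edge (e.g. b–f), it is not an edgeless graph, so tw(G) ≥ 1. Therefore the treewidth is 1.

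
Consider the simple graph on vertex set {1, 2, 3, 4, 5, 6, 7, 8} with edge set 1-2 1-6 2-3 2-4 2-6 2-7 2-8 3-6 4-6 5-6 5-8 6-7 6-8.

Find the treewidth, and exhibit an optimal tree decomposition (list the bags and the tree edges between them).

Treewidth 2.
One such decomposition:
Bags: B1 = {1, 2, 6}  B2 = {2, 6, 8}  B3 = {2, 6, 7}  B4 = {5, 6, 8}  B5 = {2, 3, 6}  B6 = {2, 4, 6}
Tree: B1–B2, B2–B3, B2–B4, B1–B5, B2–B6

Each bag holds 3 vertices, so the decomposition has width 2, which upper-bounds the treewidth. For the lower bound, the 3 vertices {1, 2, 6} are pairwise adjacent, and any tree decomposition puts a clique entirely inside one bag — forcing width ≥ 2. Hence tw(G) = 2 exactly.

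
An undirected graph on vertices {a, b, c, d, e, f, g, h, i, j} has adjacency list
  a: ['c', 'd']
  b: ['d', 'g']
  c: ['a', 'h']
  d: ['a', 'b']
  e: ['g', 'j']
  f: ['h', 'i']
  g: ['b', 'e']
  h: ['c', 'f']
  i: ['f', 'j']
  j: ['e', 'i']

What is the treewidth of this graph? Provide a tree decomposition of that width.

Every bag has size at most 3, so the width is 3 − 1 = 2 and tw(G) ≤ 2. The edges g–b–d–a–c–h–f–i–j–e–g form a cycle, so G is not a tree and its treewidth is at least 2. Combining the bounds, tw(G) = 2.

Treewidth 2.
Bags: B1 = {b, d, g}  B2 = {a, d, g}  B3 = {a, c, g}  B4 = {c, g, h}  B5 = {f, g, h}  B6 = {f, g, i}  B7 = {g, i, j}  B8 = {e, g, j}
Tree: B1–B2, B2–B3, B3–B4, B4–B5, B5–B6, B6–B7, B7–B8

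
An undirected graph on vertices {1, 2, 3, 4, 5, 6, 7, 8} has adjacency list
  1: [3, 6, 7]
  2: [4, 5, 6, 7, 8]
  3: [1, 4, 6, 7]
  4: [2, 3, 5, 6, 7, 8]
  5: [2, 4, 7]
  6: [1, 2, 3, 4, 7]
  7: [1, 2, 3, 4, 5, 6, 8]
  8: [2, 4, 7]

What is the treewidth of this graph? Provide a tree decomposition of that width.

The largest bag has 4 vertices, giving width 3; this decomposition certifies tw(G) ≤ 3. For the lower bound, the 4 vertices {1, 3, 6, 7} are pairwise adjacent, and any tree decomposition puts a clique entirely inside one bag — forcing width ≥ 3. Hence tw(G) = 3 exactly.

Treewidth 3.
One such decomposition:
Bags: B1 = {3, 4, 6, 7}  B2 = {2, 4, 6, 7}  B3 = {2, 4, 7, 8}  B4 = {2, 4, 5, 7}  B5 = {1, 3, 6, 7}
Tree: B1–B2, B2–B3, B2–B4, B1–B5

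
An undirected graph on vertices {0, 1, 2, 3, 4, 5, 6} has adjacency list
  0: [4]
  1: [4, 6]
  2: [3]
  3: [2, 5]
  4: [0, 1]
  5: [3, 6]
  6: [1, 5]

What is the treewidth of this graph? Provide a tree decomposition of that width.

Treewidth 1.
One such decomposition:
Bags: B1 = {0, 4}  B2 = {1, 4}  B3 = {1, 6}  B4 = {5, 6}  B5 = {3, 5}  B6 = {2, 3}
Tree: B1–B2, B2–B3, B3–B4, B4–B5, B5–B6

Each bag holds 2 vertices, so the decomposition has width 1, which upper-bounds the treewidth. Any graph with an edge has treewidth ≥ 1, and G has the edge 0–4. Hence tw(G) = 1 exactly.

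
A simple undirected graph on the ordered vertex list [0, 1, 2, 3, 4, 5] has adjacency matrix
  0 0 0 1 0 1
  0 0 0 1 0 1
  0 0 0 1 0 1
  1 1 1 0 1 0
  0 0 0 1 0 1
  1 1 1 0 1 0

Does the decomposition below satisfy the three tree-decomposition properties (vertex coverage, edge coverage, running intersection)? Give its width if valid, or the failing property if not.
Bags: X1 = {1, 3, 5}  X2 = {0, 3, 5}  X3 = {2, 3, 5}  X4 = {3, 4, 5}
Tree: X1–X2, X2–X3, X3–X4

Checking the three conditions: (i) the bags cover all of {0, 1, 2, 3, 4, 5}; (ii) for each edge, some bag contains both endpoints; (iii) the bags containing any fixed vertex form a subtree. All hold, so the decomposition is valid with width 3 − 1 = 2.

Yes; width 2.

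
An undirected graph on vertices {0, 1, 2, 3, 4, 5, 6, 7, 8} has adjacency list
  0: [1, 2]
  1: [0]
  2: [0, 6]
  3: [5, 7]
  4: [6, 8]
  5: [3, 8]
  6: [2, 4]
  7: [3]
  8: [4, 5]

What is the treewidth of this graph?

1

A width-1 tree decomposition is:
Bags: B1 = {3, 7}  B2 = {3, 5}  B3 = {5, 8}  B4 = {4, 8}  B5 = {4, 6}  B6 = {2, 6}  B7 = {0, 2}  B8 = {0, 1}
Tree: B1–B2, B2–B3, B3–B4, B4–B5, B5–B6, B6–B7, B7–B8
Every bag has size at most 2, so the width is 2 − 1 = 1 and tw(G) ≤ 1. Since G has at least one edge (e.g. 7–3), it is not an edgeless graph, so tw(G) ≥ 1. Hence tw(G) = 1 exactly.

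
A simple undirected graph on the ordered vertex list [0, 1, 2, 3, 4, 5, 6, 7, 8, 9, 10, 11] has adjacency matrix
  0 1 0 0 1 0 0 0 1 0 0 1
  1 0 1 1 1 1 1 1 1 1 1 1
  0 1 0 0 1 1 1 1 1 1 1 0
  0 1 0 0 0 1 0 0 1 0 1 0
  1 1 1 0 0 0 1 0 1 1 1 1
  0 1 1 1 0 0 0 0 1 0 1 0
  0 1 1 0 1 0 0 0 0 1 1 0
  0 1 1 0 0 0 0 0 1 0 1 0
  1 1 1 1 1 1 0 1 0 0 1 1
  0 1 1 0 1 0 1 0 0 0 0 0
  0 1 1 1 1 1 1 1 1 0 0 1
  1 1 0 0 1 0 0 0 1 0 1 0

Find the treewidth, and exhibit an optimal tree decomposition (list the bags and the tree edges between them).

Each bag holds 5 vertices, so the decomposition has width 4, which upper-bounds the treewidth. On the other hand G contains the 5-clique {0, 1, 4, 8, 11}. A clique must lie in a single bag of any decomposition, so no decomposition can have width below 4. The upper and lower bounds meet at 4, so that is the treewidth.

Treewidth 4.
Bags: B1 = {0, 1, 4, 8, 11}  B2 = {1, 4, 8, 10, 11}  B3 = {1, 2, 4, 8, 10}  B4 = {1, 2, 4, 6, 10}  B5 = {1, 2, 5, 8, 10}  B6 = {1, 3, 5, 8, 10}  B7 = {1, 2, 4, 6, 9}  B8 = {1, 2, 7, 8, 10}
Tree: B1–B2, B2–B3, B3–B4, B3–B5, B5–B6, B4–B7, B5–B8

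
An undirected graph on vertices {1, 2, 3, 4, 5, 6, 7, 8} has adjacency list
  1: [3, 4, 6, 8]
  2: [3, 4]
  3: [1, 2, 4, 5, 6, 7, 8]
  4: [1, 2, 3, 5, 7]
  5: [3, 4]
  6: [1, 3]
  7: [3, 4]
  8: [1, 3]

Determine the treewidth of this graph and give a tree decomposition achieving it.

Every bag has size at most 3, so the width is 3 − 1 = 2 and tw(G) ≤ 2. For the lower bound, the 3 vertices {1, 3, 8} are pairwise adjacent, and any tree decomposition puts a clique entirely inside one bag — forcing width ≥ 2. Hence tw(G) = 2 exactly.

Treewidth 2.
Bags: B1 = {1, 3, 4}  B2 = {2, 3, 4}  B3 = {1, 3, 6}  B4 = {1, 3, 8}  B5 = {3, 4, 5}  B6 = {3, 4, 7}
Tree: B1–B2, B1–B3, B3–B4, B2–B5, B2–B6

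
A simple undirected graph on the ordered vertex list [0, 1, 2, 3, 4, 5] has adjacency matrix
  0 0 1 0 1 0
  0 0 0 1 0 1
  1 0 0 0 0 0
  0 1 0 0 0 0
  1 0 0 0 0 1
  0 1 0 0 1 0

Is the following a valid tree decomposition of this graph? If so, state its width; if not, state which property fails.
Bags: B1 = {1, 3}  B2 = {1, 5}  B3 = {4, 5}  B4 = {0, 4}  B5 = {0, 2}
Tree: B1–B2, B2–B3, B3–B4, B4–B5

Yes; width 1.

Checking the three conditions: (i) the bags cover all of {0, 1, 2, 3, 4, 5}; (ii) for each edge, some bag contains both endpoints; (iii) the bags containing any fixed vertex form a subtree. All hold, so the decomposition is valid with width 2 − 1 = 1.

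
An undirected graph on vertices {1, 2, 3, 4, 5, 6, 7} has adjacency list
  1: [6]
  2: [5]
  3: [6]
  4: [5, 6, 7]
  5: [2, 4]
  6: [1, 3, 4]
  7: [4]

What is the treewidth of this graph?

A width-1 tree decomposition is:
Bags: B1 = {4, 6}  B2 = {4, 5}  B3 = {3, 6}  B4 = {4, 7}  B5 = {2, 5}  B6 = {1, 6}
Tree: B1–B2, B1–B3, B2–B4, B2–B5, B3–B6
The largest bag has 2 vertices, giving width 1; this decomposition certifies tw(G) ≤ 1. Any graph with an edge has treewidth ≥ 1, and G has the edge 4–6. Therefore the treewidth is 1.

1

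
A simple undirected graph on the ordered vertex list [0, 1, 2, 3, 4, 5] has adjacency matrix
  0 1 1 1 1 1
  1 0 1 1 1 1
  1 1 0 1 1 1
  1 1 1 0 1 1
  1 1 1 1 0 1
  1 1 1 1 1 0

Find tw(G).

A width-5 tree decomposition is:
Bags: B1 = {0, 1, 2, 3, 4, 5}
Tree: (single bag)
A single bag containing all 6 vertices is trivially a valid decomposition of width 5. For the lower bound, the 6 vertices {0, 1, 2, 3, 4, 5} are pairwise adjacent, and any tree decomposition puts a clique entirely inside one bag — forcing width ≥ 5. Combining the bounds, tw(G) = 5.

5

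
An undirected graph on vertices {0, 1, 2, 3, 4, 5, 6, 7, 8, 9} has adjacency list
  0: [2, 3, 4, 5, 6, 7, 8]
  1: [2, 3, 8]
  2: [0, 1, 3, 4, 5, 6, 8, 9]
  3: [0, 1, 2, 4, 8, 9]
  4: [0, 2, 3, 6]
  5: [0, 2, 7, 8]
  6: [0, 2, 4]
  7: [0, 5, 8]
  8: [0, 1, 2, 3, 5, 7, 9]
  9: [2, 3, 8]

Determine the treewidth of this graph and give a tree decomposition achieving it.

Treewidth 3.
One such decomposition:
Bags: B1 = {0, 2, 3, 8}  B2 = {2, 3, 8, 9}  B3 = {0, 2, 3, 4}  B4 = {1, 2, 3, 8}  B5 = {0, 2, 5, 8}  B6 = {0, 2, 4, 6}  B7 = {0, 5, 7, 8}
Tree: B1–B2, B1–B3, B1–B4, B1–B5, B3–B6, B5–B7

The largest bag has 4 vertices, giving width 3; this decomposition certifies tw(G) ≤ 3. For the lower bound, the 4 vertices {0, 2, 3, 8} are pairwise adjacent, and any tree decomposition puts a clique entirely inside one bag — forcing width ≥ 3. The upper and lower bounds meet at 3, so that is the treewidth.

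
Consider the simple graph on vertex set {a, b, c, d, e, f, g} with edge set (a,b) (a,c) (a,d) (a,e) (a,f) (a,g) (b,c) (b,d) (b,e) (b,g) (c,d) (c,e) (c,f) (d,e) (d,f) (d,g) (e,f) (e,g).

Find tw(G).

4

A width-4 tree decomposition is:
Bags: B1 = {a, b, c, d, e}  B2 = {a, b, d, e, g}  B3 = {a, c, d, e, f}
Tree: B1–B2, B1–B3
The largest bag has 5 vertices, giving width 4; this decomposition certifies tw(G) ≤ 4. Conversely, {a, b, d, e, g} is a clique of size 5, and the vertices of any clique must share a bag in every tree decomposition; so some bag has ≥ 5 vertices and tw(G) ≥ 4. Combining the bounds, tw(G) = 4.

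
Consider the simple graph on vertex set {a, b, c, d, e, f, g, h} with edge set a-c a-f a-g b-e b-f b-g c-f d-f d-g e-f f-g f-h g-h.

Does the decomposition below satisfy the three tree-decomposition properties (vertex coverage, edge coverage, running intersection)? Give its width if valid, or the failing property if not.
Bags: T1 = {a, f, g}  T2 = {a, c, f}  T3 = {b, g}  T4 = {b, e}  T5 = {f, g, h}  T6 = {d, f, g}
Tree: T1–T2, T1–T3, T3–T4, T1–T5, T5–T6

A tree decomposition must satisfy three properties: every vertex lies in some bag; for every edge, both endpoints lie together in some bag; and for every vertex, the bags containing it form a connected subtree. Here edge (f,b) lies in no bag, so the decomposition is invalid.

No — edge (f,b) lies in no bag.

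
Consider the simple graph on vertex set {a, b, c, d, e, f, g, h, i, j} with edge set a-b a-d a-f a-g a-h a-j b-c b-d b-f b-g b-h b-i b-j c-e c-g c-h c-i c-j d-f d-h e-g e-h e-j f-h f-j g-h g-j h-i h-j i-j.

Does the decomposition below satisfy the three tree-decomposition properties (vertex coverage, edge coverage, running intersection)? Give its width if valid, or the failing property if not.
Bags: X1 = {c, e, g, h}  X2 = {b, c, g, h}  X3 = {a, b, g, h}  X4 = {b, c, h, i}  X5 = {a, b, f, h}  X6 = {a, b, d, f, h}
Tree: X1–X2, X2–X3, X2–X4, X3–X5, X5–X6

No — vertex j appears in no bag.

A tree decomposition must satisfy three properties: every vertex lies in some bag; for every edge, both endpoints lie together in some bag; and for every vertex, the bags containing it form a connected subtree. Here vertex j appears in no bag, so the decomposition is invalid.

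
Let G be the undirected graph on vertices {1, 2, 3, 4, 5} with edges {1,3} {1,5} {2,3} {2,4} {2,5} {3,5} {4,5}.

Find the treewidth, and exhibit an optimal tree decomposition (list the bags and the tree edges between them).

Every bag has size at most 3, so the width is 3 − 1 = 2 and tw(G) ≤ 2. For the lower bound, the 3 vertices {1, 3, 5} are pairwise adjacent, and any tree decomposition puts a clique entirely inside one bag — forcing width ≥ 2. Therefore the treewidth is 2.

Treewidth 2.
One such decomposition:
Bags: B1 = {1, 3, 5}  B2 = {2, 3, 5}  B3 = {2, 4, 5}
Tree: B1–B2, B2–B3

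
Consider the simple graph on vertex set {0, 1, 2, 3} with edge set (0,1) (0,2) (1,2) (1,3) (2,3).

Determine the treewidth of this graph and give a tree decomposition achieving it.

Treewidth 2.
Bags: B1 = {0, 1, 2}  B2 = {1, 2, 3}
Tree: B1–B2

Each bag holds 3 vertices, so the decomposition has width 2, which upper-bounds the treewidth. On the other hand G contains the 3-clique {0, 1, 2}. A clique must lie in a single bag of any decomposition, so no decomposition can have width below 2. Hence tw(G) = 2 exactly.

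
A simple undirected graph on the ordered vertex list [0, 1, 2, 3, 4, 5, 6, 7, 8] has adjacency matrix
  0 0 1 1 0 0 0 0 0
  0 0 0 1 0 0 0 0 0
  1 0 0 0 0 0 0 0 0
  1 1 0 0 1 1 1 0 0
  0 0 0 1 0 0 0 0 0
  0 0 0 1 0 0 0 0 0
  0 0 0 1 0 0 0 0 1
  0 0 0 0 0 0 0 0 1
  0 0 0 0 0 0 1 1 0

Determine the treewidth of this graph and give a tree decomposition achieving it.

Each bag holds 2 vertices, so the decomposition has width 1, which upper-bounds the treewidth. G has an edge, so its treewidth is at least 1. Combining the bounds, tw(G) = 1.

Treewidth 1.
Bags: B1 = {0, 2}  B2 = {0, 3}  B3 = {3, 4}  B4 = {3, 6}  B5 = {3, 5}  B6 = {6, 8}  B7 = {1, 3}  B8 = {7, 8}
Tree: B1–B2, B2–B3, B3–B4, B4–B5, B4–B6, B3–B7, B6–B8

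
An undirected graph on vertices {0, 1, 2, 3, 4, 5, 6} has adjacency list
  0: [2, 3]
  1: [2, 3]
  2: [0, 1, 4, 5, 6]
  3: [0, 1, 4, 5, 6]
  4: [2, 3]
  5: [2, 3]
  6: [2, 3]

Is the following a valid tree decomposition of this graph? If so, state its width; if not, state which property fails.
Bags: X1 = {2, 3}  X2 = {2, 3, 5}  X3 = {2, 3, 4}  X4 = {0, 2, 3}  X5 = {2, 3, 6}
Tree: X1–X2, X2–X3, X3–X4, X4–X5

A tree decomposition must satisfy three properties: every vertex lies in some bag; for every edge, both endpoints lie together in some bag; and for every vertex, the bags containing it form a connected subtree. Here vertex 1 appears in no bag, so the decomposition is invalid.

No — vertex 1 appears in no bag.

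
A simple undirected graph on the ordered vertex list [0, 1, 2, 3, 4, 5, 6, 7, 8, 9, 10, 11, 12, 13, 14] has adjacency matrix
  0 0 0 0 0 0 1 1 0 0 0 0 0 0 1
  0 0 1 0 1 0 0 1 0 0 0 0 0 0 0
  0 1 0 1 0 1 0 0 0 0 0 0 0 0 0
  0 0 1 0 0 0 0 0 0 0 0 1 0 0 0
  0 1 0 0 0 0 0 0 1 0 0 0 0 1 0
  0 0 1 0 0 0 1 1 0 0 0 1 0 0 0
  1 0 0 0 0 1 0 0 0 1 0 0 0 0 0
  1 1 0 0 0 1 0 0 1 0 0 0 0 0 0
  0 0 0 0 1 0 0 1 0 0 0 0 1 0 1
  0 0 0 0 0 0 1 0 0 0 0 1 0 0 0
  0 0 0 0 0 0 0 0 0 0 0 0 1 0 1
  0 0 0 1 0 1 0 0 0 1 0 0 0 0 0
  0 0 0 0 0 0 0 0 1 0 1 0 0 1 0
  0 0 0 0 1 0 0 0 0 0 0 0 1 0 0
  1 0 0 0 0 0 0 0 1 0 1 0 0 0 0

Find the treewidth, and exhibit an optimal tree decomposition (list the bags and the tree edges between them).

Every bag has size at most 4, so the width is 4 − 1 = 3 and tw(G) ≤ 3. For the lower bound: the 4 vertex sets {10,12,13}, {4}, {8}, {0,1,7,14} are disjoint, each induces a connected subgraph, and every pair is joined by at least one edge of G. Contracting each set to a single vertex therefore yields K_{4} as a minor, and since treewidth is minor-monotone, tw(G) ≥ tw(K_{4}) = 3. Therefore the treewidth is 3.

Treewidth 3.
One optimal decomposition is:
Bags: B1 = {4, 10, 12, 13}  B2 = {4, 8, 10, 12}  B3 = {4, 8, 10, 14}  B4 = {1, 4, 8, 14}  B5 = {1, 7, 8, 14}  B6 = {0, 1, 7, 14}  B7 = {0, 1, 2, 7}  B8 = {0, 2, 5, 7}  B9 = {0, 2, 5, 6}  B10 = {2, 3, 5, 6}  B11 = {3, 5, 6, 11}  B12 = {3, 6, 9, 11}
Tree: B1–B2, B2–B3, B3–B4, B4–B5, B5–B6, B6–B7, B7–B8, B8–B9, B9–B10, B10–B11, B11–B12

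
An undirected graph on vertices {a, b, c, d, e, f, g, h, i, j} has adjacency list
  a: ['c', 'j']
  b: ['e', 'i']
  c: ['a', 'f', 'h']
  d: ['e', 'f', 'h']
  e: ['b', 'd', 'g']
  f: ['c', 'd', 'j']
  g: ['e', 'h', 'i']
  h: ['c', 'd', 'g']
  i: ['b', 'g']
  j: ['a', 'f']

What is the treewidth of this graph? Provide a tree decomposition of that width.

The largest bag has 3 vertices, giving width 2; this decomposition certifies tw(G) ≤ 2. Since i–b–e–g–i is a cycle in G, G is not acyclic. Forests are exactly the graphs of treewidth ≤ 1, so tw(G) ≥ 2. Therefore the treewidth is 2.

Treewidth 2.
One optimal decomposition is:
Bags: B1 = {b, g, i}  B2 = {b, e, g}  B3 = {e, g, h}  B4 = {d, e, h}  B5 = {c, d, h}  B6 = {c, d, f}  B7 = {a, c, f}  B8 = {a, f, j}
Tree: B1–B2, B2–B3, B3–B4, B4–B5, B5–B6, B6–B7, B7–B8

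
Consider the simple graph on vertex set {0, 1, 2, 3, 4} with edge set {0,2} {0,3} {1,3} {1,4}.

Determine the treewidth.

A width-1 tree decomposition is:
Bags: B1 = {0, 2}  B2 = {0, 3}  B3 = {1, 3}  B4 = {1, 4}
Tree: B1–B2, B2–B3, B3–B4
Each bag holds 2 vertices, so the decomposition has width 1, which upper-bounds the treewidth. Any graph with an edge has treewidth ≥ 1, and G has the edge 2–0. The upper and lower bounds meet at 1, so that is the treewidth.

1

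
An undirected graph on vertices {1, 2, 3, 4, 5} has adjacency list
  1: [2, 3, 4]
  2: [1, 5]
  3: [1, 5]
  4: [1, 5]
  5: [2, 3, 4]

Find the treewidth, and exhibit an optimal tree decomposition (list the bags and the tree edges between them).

Treewidth 2.
One optimal decomposition is:
Bags: B1 = {1, 4, 5}  B2 = {1, 3, 5}  B3 = {1, 2, 5}
Tree: B1–B2, B2–B3

The largest bag has 3 vertices, giving width 2; this decomposition certifies tw(G) ≤ 2. The edges 4–5–3–1–4 form a cycle, so G is not a tree and its treewidth is at least 2. Therefore the treewidth is 2.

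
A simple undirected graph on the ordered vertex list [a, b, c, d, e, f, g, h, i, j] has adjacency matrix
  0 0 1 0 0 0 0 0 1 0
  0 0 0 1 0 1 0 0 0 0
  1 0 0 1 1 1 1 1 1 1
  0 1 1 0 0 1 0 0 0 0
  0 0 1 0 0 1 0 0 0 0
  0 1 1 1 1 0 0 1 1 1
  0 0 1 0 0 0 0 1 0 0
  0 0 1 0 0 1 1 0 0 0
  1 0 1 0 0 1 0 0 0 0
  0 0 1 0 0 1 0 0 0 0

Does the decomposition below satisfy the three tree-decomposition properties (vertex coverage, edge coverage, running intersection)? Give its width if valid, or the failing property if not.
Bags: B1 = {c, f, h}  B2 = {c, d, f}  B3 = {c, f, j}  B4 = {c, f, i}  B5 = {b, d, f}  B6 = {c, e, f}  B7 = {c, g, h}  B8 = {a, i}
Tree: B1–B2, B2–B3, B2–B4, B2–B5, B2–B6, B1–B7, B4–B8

No — edge (c,a) lies in no bag.

A tree decomposition must satisfy three properties: every vertex lies in some bag; for every edge, both endpoints lie together in some bag; and for every vertex, the bags containing it form a connected subtree. Here edge (c,a) lies in no bag, so the decomposition is invalid.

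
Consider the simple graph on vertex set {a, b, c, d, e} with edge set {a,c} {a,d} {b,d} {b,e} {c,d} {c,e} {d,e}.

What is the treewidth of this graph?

A width-2 tree decomposition is:
Bags: B1 = {b, d, e}  B2 = {c, d, e}  B3 = {a, c, d}
Tree: B1–B2, B2–B3
Each bag holds 3 vertices, so the decomposition has width 2, which upper-bounds the treewidth. For the lower bound, the 3 vertices {c, d, e} are pairwise adjacent, and any tree decomposition puts a clique entirely inside one bag — forcing width ≥ 2. Hence tw(G) = 2 exactly.

2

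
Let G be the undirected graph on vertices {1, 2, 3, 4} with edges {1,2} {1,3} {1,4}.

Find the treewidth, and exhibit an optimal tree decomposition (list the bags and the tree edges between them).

Treewidth 1.
Bags: B1 = {1, 3}  B2 = {1, 2}  B3 = {1, 4}
Tree: B1–B2, B2–B3

Every bag has size at most 2, so the width is 2 − 1 = 1 and tw(G) ≤ 1. Since G has at least one edge (e.g. 3–1), it is not an edgeless graph, so tw(G) ≥ 1. Therefore the treewidth is 1.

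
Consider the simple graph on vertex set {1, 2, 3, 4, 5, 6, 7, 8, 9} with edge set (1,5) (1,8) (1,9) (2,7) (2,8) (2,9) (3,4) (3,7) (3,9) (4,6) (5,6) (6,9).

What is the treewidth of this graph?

A width-3 tree decomposition is:
Bags: B1 = {3, 4, 6, 7}  B2 = {3, 6, 7, 9}  B3 = {2, 6, 7, 9}  B4 = {2, 5, 6, 9}  B5 = {1, 2, 5, 9}  B6 = {1, 2, 5, 8}
Tree: B1–B2, B2–B3, B3–B4, B4–B5, B5–B6
Every bag has size at most 4, so the width is 4 − 1 = 3 and tw(G) ≤ 3. For the lower bound: the 4 vertex sets {3,4,7}, {6}, {9}, {1,2,5,8} are disjoint, each induces a connected subgraph, and every pair is joined by at least one edge of G. Contracting each set to a single vertex therefore yields K_{4} as a minor, and since treewidth is minor-monotone, tw(G) ≥ tw(K_{4}) = 3. Combining the bounds, tw(G) = 3.

3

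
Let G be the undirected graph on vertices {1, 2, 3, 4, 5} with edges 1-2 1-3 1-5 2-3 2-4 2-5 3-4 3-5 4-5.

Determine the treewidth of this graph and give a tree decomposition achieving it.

Treewidth 3.
One optimal decomposition is:
Bags: B1 = {1, 2, 3, 5}  B2 = {2, 3, 4, 5}
Tree: B1–B2

Each bag holds 4 vertices, so the decomposition has width 3, which upper-bounds the treewidth. On the other hand G contains the 4-clique {1, 2, 3, 5}. A clique must lie in a single bag of any decomposition, so no decomposition can have width below 3. Therefore the treewidth is 3.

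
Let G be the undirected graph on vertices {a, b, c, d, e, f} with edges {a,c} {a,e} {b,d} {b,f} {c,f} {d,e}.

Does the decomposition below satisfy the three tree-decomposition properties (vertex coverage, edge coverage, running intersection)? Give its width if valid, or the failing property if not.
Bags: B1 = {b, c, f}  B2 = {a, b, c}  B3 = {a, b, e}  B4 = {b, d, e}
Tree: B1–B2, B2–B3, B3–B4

Yes; width 2.

Vertex coverage: the bags together contain {a, b, c, d, e, f}, the full vertex set. Edge coverage: each edge of G has both endpoints in at least one bag. Running intersection: for every vertex, the bags containing it form a connected subtree. All three properties hold, so this is a valid tree decomposition of width max|bag| − 1 = 2, and hence tw(G) ≤ 2.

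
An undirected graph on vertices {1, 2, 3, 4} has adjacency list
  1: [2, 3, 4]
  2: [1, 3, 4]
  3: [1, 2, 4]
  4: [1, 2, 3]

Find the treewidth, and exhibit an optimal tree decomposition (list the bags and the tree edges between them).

Treewidth 3.
Bags: B1 = {1, 2, 3, 4}
Tree: (single bag)

With just one bag of size 4, the width is 4 − 1 = 3, so tw(G) ≤ 3. For the lower bound, the 4 vertices {1, 2, 3, 4} are pairwise adjacent, and any tree decomposition puts a clique entirely inside one bag — forcing width ≥ 3. The upper and lower bounds meet at 3, so that is the treewidth.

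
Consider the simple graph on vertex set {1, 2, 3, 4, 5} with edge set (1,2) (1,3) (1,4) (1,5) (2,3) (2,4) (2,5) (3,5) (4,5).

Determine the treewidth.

A width-3 tree decomposition is:
Bags: B1 = {1, 2, 4, 5}  B2 = {1, 2, 3, 5}
Tree: B1–B2
Each bag holds 4 vertices, so the decomposition has width 3, which upper-bounds the treewidth. Conversely, {1, 2, 3, 5} is a clique of size 4, and the vertices of any clique must share a bag in every tree decomposition; so some bag has ≥ 4 vertices and tw(G) ≥ 3. The upper and lower bounds meet at 3, so that is the treewidth.

3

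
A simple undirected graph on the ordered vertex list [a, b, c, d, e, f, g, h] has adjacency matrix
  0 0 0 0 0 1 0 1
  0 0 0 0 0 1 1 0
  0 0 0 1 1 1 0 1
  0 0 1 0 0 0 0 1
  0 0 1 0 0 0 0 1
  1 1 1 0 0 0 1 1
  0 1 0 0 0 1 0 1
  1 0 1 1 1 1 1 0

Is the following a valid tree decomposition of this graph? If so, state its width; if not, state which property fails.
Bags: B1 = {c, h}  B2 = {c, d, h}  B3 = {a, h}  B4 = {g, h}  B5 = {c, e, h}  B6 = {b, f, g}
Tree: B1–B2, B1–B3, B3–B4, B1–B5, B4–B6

A tree decomposition must satisfy three properties: every vertex lies in some bag; for every edge, both endpoints lie together in some bag; and for every vertex, the bags containing it form a connected subtree. Here edge (f,c) lies in no bag, so the decomposition is invalid.

No — edge (f,c) lies in no bag.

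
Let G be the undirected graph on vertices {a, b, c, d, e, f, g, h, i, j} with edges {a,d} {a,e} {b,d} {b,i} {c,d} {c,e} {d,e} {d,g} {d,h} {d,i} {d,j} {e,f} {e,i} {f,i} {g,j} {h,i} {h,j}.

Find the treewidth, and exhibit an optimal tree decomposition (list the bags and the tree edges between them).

Treewidth 2.
Bags: B1 = {d, h, i}  B2 = {d, h, j}  B3 = {d, e, i}  B4 = {e, f, i}  B5 = {d, g, j}  B6 = {c, d, e}  B7 = {a, d, e}  B8 = {b, d, i}
Tree: B1–B2, B1–B3, B3–B4, B2–B5, B3–B6, B3–B7, B1–B8

Every bag has size at most 3, so the width is 3 − 1 = 2 and tw(G) ≤ 2. For the lower bound, the 3 vertices {d, g, j} are pairwise adjacent, and any tree decomposition puts a clique entirely inside one bag — forcing width ≥ 2. Therefore the treewidth is 2.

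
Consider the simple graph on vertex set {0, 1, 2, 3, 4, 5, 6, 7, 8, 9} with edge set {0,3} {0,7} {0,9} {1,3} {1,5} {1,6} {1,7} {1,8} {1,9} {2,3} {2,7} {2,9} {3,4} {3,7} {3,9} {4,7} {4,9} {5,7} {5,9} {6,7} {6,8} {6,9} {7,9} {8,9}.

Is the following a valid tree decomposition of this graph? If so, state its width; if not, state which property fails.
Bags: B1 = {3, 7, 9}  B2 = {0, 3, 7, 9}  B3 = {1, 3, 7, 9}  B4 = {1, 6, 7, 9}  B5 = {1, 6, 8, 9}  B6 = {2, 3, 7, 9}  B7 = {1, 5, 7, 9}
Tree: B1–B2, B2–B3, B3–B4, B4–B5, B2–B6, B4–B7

No — vertex 4 appears in no bag.

A tree decomposition must satisfy three properties: every vertex lies in some bag; for every edge, both endpoints lie together in some bag; and for every vertex, the bags containing it form a connected subtree. Here vertex 4 appears in no bag, so the decomposition is invalid.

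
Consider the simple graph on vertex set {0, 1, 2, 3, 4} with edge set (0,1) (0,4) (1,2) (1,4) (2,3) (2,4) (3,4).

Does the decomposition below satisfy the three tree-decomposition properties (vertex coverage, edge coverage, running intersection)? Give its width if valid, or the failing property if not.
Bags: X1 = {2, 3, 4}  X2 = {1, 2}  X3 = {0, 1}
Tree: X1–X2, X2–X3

A tree decomposition must satisfy three properties: every vertex lies in some bag; for every edge, both endpoints lie together in some bag; and for every vertex, the bags containing it form a connected subtree. Here edge (4,1) lies in no bag, so the decomposition is invalid.

No — edge (4,1) lies in no bag.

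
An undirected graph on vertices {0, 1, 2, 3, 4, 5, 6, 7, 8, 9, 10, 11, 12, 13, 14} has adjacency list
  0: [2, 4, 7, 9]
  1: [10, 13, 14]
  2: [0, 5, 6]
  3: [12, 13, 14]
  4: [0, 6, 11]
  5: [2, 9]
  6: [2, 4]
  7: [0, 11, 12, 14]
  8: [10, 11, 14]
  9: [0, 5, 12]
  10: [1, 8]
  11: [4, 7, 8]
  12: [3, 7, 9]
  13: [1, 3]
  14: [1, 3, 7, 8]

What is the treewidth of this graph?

3

A width-3 tree decomposition is:
Bags: B1 = {1, 3, 10, 13}  B2 = {1, 3, 10, 14}  B3 = {3, 8, 10, 14}  B4 = {3, 8, 12, 14}  B5 = {7, 8, 12, 14}  B6 = {7, 8, 11, 12}  B7 = {7, 9, 11, 12}  B8 = {0, 7, 9, 11}  B9 = {0, 4, 9, 11}  B10 = {0, 4, 5, 9}  B11 = {0, 2, 4, 5}  B12 = {2, 4, 5, 6}
Tree: B1–B2, B2–B3, B3–B4, B4–B5, B5–B6, B6–B7, B7–B8, B8–B9, B9–B10, B10–B11, B11–B12
Each bag holds 4 vertices, so the decomposition has width 3, which upper-bounds the treewidth. For the lower bound: the 4 vertex sets {1,10,13}, {3}, {14}, {7,8,11,12} are disjoint, each induces a connected subgraph, and every pair is joined by at least one edge of G. Contracting each set to a single vertex therefore yields K_{4} as a minor, and since treewidth is minor-monotone, tw(G) ≥ tw(K_{4}) = 3. The upper and lower bounds meet at 3, so that is the treewidth.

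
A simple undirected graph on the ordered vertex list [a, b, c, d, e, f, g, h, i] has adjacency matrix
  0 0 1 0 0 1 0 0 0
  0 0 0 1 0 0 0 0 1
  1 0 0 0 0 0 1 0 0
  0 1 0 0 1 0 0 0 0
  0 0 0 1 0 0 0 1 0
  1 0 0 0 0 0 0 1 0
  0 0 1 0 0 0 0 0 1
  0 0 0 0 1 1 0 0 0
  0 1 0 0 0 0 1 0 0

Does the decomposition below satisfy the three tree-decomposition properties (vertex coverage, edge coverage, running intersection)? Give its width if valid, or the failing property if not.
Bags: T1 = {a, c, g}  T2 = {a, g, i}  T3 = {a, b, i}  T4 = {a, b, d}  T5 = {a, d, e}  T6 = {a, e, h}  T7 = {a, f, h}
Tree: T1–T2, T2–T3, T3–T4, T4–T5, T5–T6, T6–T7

Vertex coverage: the bags together contain {a, b, c, d, e, f, g, h, i}, the full vertex set. Edge coverage: each edge of G has both endpoints in at least one bag. Running intersection: for every vertex, the bags containing it form a connected subtree. All three properties hold, so this is a valid tree decomposition of width max|bag| − 1 = 2, and hence tw(G) ≤ 2.

Yes; width 2.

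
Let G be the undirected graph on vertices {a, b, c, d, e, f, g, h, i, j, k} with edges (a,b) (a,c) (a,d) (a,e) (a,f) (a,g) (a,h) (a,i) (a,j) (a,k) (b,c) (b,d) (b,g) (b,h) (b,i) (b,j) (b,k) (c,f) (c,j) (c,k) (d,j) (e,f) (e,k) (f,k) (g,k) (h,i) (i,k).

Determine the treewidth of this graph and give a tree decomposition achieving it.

Treewidth 3.
One such decomposition:
Bags: B1 = {a, b, c, j}  B2 = {a, b, c, k}  B3 = {a, c, f, k}  B4 = {a, b, i, k}  B5 = {a, e, f, k}  B6 = {a, b, h, i}  B7 = {a, b, d, j}  B8 = {a, b, g, k}
Tree: B1–B2, B2–B3, B2–B4, B3–B5, B4–B6, B1–B7, B4–B8

Each bag holds 4 vertices, so the decomposition has width 3, which upper-bounds the treewidth. On the other hand G contains the 4-clique {a, e, f, k}. A clique must lie in a single bag of any decomposition, so no decomposition can have width below 3. Combining the bounds, tw(G) = 3.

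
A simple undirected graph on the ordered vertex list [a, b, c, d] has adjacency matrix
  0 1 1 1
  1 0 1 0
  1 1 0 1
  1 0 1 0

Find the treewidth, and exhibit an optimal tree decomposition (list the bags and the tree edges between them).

The largest bag has 3 vertices, giving width 2; this decomposition certifies tw(G) ≤ 2. For the lower bound, the 3 vertices {a, c, d} are pairwise adjacent, and any tree decomposition puts a clique entirely inside one bag — forcing width ≥ 2. Combining the bounds, tw(G) = 2.

Treewidth 2.
Bags: B1 = {a, b, c}  B2 = {a, c, d}
Tree: B1–B2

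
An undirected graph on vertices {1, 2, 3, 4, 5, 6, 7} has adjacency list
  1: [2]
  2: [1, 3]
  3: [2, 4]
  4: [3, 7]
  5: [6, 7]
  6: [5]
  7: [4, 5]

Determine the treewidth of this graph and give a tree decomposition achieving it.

Treewidth 1.
One optimal decomposition is:
Bags: B1 = {5, 6}  B2 = {5, 7}  B3 = {4, 7}  B4 = {3, 4}  B5 = {2, 3}  B6 = {1, 2}
Tree: B1–B2, B2–B3, B3–B4, B4–B5, B5–B6

Each bag holds 2 vertices, so the decomposition has width 1, which upper-bounds the treewidth. Since G has at least one edge (e.g. 6–5), it is not an edgeless graph, so tw(G) ≥ 1. Hence tw(G) = 1 exactly.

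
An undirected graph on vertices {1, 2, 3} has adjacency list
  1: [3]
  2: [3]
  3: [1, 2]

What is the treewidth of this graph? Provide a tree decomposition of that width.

Every bag has size at most 2, so the width is 2 − 1 = 1 and tw(G) ≤ 1. Any graph with an edge has treewidth ≥ 1, and G has the edge 3–1. Therefore the treewidth is 1.

Treewidth 1.
Bags: B1 = {1, 3}  B2 = {2, 3}
Tree: B1–B2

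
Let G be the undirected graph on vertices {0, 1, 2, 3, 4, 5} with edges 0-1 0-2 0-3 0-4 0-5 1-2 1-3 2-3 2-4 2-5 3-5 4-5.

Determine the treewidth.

3

A width-3 tree decomposition is:
Bags: B1 = {0, 2, 3, 5}  B2 = {0, 1, 2, 3}  B3 = {0, 2, 4, 5}
Tree: B1–B2, B1–B3
The largest bag has 4 vertices, giving width 3; this decomposition certifies tw(G) ≤ 3. For the lower bound, the 4 vertices {0, 1, 2, 3} are pairwise adjacent, and any tree decomposition puts a clique entirely inside one bag — forcing width ≥ 3. Hence tw(G) = 3 exactly.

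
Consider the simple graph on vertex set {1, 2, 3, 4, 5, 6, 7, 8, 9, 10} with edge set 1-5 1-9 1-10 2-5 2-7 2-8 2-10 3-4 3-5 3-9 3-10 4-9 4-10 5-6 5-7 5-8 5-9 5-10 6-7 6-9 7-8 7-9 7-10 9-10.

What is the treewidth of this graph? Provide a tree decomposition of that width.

The largest bag has 4 vertices, giving width 3; this decomposition certifies tw(G) ≤ 3. On the other hand G contains the 4-clique {3, 4, 9, 10}. A clique must lie in a single bag of any decomposition, so no decomposition can have width below 3. Combining the bounds, tw(G) = 3.

Treewidth 3.
Bags: B1 = {5, 7, 9, 10}  B2 = {5, 6, 7, 9}  B3 = {2, 5, 7, 10}  B4 = {2, 5, 7, 8}  B5 = {3, 5, 9, 10}  B6 = {1, 5, 9, 10}  B7 = {3, 4, 9, 10}
Tree: B1–B2, B1–B3, B3–B4, B1–B5, B5–B6, B5–B7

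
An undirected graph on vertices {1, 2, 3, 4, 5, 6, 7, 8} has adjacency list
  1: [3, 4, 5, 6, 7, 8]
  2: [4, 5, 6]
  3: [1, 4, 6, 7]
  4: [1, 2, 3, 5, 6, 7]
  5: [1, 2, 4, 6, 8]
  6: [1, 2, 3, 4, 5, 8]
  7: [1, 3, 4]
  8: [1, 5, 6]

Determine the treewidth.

A width-3 tree decomposition is:
Bags: B1 = {1, 5, 6, 8}  B2 = {1, 4, 5, 6}  B3 = {1, 3, 4, 6}  B4 = {2, 4, 5, 6}  B5 = {1, 3, 4, 7}
Tree: B1–B2, B2–B3, B2–B4, B3–B5
Each bag holds 4 vertices, so the decomposition has width 3, which upper-bounds the treewidth. On the other hand G contains the 4-clique {1, 5, 6, 8}. A clique must lie in a single bag of any decomposition, so no decomposition can have width below 3. Combining the bounds, tw(G) = 3.

3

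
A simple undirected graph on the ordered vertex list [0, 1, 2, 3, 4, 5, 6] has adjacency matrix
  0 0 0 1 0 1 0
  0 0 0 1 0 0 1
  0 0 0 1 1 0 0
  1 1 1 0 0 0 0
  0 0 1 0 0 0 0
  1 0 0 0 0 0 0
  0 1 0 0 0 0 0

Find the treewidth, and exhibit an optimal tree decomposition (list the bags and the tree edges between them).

Treewidth 1.
Bags: B1 = {1, 3}  B2 = {0, 3}  B3 = {1, 6}  B4 = {2, 3}  B5 = {2, 4}  B6 = {0, 5}
Tree: B1–B2, B1–B3, B1–B4, B4–B5, B2–B6

Every bag has size at most 2, so the width is 2 − 1 = 1 and tw(G) ≤ 1. Since G has at least one edge (e.g. 3–1), it is not an edgeless graph, so tw(G) ≥ 1. The upper and lower bounds meet at 1, so that is the treewidth.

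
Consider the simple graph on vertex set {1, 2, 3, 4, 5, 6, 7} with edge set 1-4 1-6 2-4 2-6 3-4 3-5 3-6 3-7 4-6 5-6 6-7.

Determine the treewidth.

2

A width-2 tree decomposition is:
Bags: B1 = {3, 5, 6}  B2 = {3, 4, 6}  B3 = {2, 4, 6}  B4 = {1, 4, 6}  B5 = {3, 6, 7}
Tree: B1–B2, B2–B3, B2–B4, B1–B5
The largest bag has 3 vertices, giving width 2; this decomposition certifies tw(G) ≤ 2. On the other hand G contains the 3-clique {1, 4, 6}. A clique must lie in a single bag of any decomposition, so no decomposition can have width below 2. Therefore the treewidth is 2.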